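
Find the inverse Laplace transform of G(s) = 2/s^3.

t^2

Since L{t^2} = 2!/s^3 = 2/s^3, the inverse is t^2.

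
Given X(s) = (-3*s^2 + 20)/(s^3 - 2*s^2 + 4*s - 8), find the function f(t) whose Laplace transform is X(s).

Factor the denominator: s^3 - 2*s^2 + 4*s - 8 = (s - 2)*(s^2 + 4).
Partial fraction decomposition gives [1/(s - 2)] + [-4*s/(s^2 + 4)] + [-8/(s^2 + 4)].
Invert each term: 1/(s - 2) ↔ e^(2t); -4·s/(s^2 + 4) ↔ -4cos(2t); -4·2/(s^2 + 4) ↔ -4sin(2t).

f(t) = exp(2*t) - 4*sin(2*t) - 4*cos(2*t)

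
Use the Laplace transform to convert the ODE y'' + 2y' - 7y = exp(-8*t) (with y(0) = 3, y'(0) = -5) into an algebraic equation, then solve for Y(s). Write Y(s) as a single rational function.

Transform both sides with L{·}.
Using L{y''} = s^2 Y - s·y(0) - y'(0) and L{y'} = sY - y(0), with y(0) = 3, y'(0) = -5, the left side becomes (s^2 + 2*s - 7)Y - (3*s + 1).
The right side is L{exp(-8*t)} = 1/(s + 8).
So (s^2 + 2*s - 7)Y = 1/(s + 8) + (3*s + 1).
Isolate Y and clear denominators.

Y(s) = (3*s^2 + 25*s + 9)/(s^3 + 10*s^2 + 9*s - 56)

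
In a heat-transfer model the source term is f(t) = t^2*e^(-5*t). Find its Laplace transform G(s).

L{e^(-5t)} = 1/(s + 5).
Then apply L{t^2·g(t)} = (-1)^2 d^2/ds^2[H(s)] with H(s) = 1/(s + 5):
differentiating 2 times and applying the sign gives 2/(s + 5)^3.

G(s) = 2/(s + 5)^3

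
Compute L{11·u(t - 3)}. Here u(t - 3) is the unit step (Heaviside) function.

By the second shifting theorem, L{u(t - c)·g(t - c)} = e^(-cs)·G(s) with c = 3 and G(s) = L{g(t)}.
L{11} = 11/s.

11*exp(-3*s)/s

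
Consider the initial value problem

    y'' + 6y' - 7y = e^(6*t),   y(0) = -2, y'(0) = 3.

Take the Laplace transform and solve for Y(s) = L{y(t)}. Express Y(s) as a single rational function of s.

Y(s) = (-2*s^2 + 3*s + 55)/(s^3 - 43*s + 42)

Apply the Laplace transform to the equation.
The derivative rules (L{y''} = s^2 Y - s·y(0) - y'(0) and L{y'} = sY - y(0), with y(0) = -2, y'(0) = 3) turn the left side into (s^2 + 6*s - 7)Y - (-2*s - 9).
The right side is L{e^(6*t)} = 1/(s - 6).
So (s^2 + 6*s - 7)Y = 1/(s - 6) + (-2*s - 9).
Divide through and combine into a single rational function.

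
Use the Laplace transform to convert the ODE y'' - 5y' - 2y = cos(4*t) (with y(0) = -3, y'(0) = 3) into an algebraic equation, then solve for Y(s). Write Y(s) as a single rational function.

Transform both sides with L{·}.
Using L{y''} = s^2 Y - s·y(0) - y'(0) and L{y'} = sY - y(0), with y(0) = -3, y'(0) = 3, the left side becomes (s^2 - 5*s - 2)Y - (-3*s + 18).
The right side is L{cos(4*t)} = s/(s^2 + 16).
So (s^2 - 5*s - 2)Y = s/(s^2 + 16) + (-3*s + 18).
Divide through and combine into a single rational function.

Y(s) = (-3*s^3 + 18*s^2 - 47*s + 288)/(s^4 - 5*s^3 + 14*s^2 - 80*s - 32)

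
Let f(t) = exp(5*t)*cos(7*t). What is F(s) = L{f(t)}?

L{cos(7t)} = s/(s^2 + 49).
By the first shifting theorem, multiplying by e^(5t) replaces s with s - 5.

F(s) = (s - 5)/((s - 5)^2 + 49)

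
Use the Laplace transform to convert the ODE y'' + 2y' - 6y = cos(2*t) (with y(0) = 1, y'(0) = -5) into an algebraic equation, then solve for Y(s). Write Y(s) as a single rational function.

Y(s) = (s^3 - 3*s^2 + 5*s - 12)/(s^4 + 2*s^3 - 2*s^2 + 8*s - 24)

Apply the Laplace transform to the equation.
Using L{y''} = s^2 Y - s·y(0) - y'(0) and L{y'} = sY - y(0), with y(0) = 1, y'(0) = -5, the left side becomes (s^2 + 2*s - 6)Y - (s - 3).
The right side is L{cos(2*t)} = s/(s^2 + 4).
So (s^2 + 2*s - 6)Y = s/(s^2 + 4) + (s - 3).
Solve for Y(s) and write it as one ratio of polynomials.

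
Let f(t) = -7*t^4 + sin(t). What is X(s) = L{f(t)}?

By linearity of the Laplace transform, transform each term separately.
(-7)·[L{t^4} = 4!/s^5 = 24/s^5]; L{sin(t)} = 1/(s^2 + 1).

X(s) = 1/(s^2 + 1) - 168/s^5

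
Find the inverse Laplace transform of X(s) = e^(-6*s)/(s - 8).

Heaviside(t - 6)*(exp(8*t - 48))

The factor e^(-6s) signals a time shift by c = 6 (second shifting theorem).
L{e^(8t)} = 1/(s - 8), so L^-1{1/(s - 8)} = e^(8*t).
Hence the inverse is u(t - 6) times that function evaluated at t - 6.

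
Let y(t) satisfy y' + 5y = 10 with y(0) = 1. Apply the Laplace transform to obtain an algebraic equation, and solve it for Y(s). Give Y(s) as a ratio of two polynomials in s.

Laplace-transform each side.
With L{y'} = sY - y(0) = sY - 1: the LHS transforms to (s + 5)Y - (1).
The right side is L{10} = 10/s.
So (s + 5)Y = 10/s + (1).
Divide through and combine into a single rational function.

Y(s) = (s + 10)/(s^2 + 5*s)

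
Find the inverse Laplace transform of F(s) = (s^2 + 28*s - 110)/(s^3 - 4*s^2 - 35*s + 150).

5*t*exp(5*t) + 3*exp(5*t) - 2*exp(-6*t)

Factor the denominator: s^3 - 4*s^2 - 35*s + 150 = (s - 5)^2*(s + 6).
Partial fraction decomposition gives [3/(s - 5)] + [5/(s - 5)^2] + [-2/(s + 6)].
Invert each term: 3/(s - 5) ↔ 3e^(5t); 5/(s - 5)^2 ↔ 5t·e^(5t); -2/(s + 6) ↔ -2e^(-6t).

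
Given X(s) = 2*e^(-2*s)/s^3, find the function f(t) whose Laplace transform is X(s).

f(t) = Heaviside(t - 2)*((t - 2)^2)

The factor e^(-2s) signals a time shift by c = 2 (second shifting theorem).
L{t^2} = 2!/s^3 = 2/s^3, so L^-1{2/s^3} = t^2.
Hence the inverse is u(t - 2) times that function evaluated at t - 2.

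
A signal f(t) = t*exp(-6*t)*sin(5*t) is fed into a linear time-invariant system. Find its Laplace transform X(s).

X(s) = 10*(s + 6)/(s^2 + 12*s + 61)^2

L{sin(5t)} = 5/(s^2 + 25).
Multiplying by e^(-6t) shifts s → s + 6, so L{exp(-6*t)*sin(5*t)} = 5/((s + 6)^2 + 25).
Then apply L{t·g(t)} = -d/ds[G(s)] with G(s) = 5/((s + 6)^2 + 25):
differentiating 1 time and applying the sign gives 10*(s + 6)/(s^2 + 12*s + 61)^2.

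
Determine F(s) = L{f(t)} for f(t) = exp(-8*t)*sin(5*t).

F(s) = 5/((s + 8)^2 + 25)

L{sin(5t)} = 5/(s^2 + 25).
By the first shifting theorem, multiplying by e^(-8t) replaces s with s + 8.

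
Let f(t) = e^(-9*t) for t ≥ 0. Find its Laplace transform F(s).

F(s) = 1/(s + 9)

L{e^(-9t)} = 1/(s + 9).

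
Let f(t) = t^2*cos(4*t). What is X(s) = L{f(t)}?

L{cos(4t)} = s/(s^2 + 16).
Then apply L{t^2·g(t)} = (-1)^2 d^2/ds^2[G(s)] with G(s) = s/(s^2 + 16):
differentiating 2 times and applying the sign gives 2*s*(s^2 - 48)/(s^2 + 16)^3.

X(s) = 2*s*(s^2 - 48)/(s^2 + 16)^3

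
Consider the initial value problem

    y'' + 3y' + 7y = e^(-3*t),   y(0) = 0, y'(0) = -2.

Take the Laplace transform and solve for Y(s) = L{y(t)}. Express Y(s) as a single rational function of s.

Y(s) = (-2*s - 5)/(s^3 + 6*s^2 + 16*s + 21)

Transform both sides with L{·}.
The derivative rules (L{y''} = s^2 Y - s·y(0) - y'(0) and L{y'} = sY - y(0), with y(0) = 0, y'(0) = -2) turn the left side into (s^2 + 3*s + 7)Y - (-2).
The right side is L{e^(-3*t)} = 1/(s + 3).
So (s^2 + 3*s + 7)Y = 1/(s + 3) + (-2).
Solve for Y(s) and write it as one ratio of polynomials.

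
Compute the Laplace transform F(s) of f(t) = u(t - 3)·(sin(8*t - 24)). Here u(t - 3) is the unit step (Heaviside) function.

F(s) = 8*exp(-3*s)/(s^2 + 64)

By the second shifting theorem, L{u(t - c)·g(t - c)} = e^(-cs)·G(s) with c = 3 and G(s) = L{g(t)}.
L{sin(8t)} = 8/(s^2 + 64).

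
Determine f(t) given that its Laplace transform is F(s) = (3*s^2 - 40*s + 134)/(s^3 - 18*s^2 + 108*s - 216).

Factor the denominator: s^3 - 18*s^2 + 108*s - 216 = (s - 6)^3.
Partial fraction decomposition gives [3/(s - 6)] + [-4/(s - 6)^2] + [2/(s - 6)^3].
Invert each term: 3/(s - 6) ↔ 3e^(6t); -4/(s - 6)^2 ↔ -4t·e^(6t); 2/(s - 6)^3 ↔ (1)t^2·e^(6t).

f(t) = t^2*exp(6*t) - 4*t*exp(6*t) + 3*exp(6*t)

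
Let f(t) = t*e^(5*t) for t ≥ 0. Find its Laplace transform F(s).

F(s) = (s - 5)^(-2)

L{e^(5t)} = 1/(s - 5).
Then apply L{t·g(t)} = -d/ds[G(s)] with G(s) = 1/(s - 5):
differentiating 1 time and applying the sign gives (s - 5)^(-2).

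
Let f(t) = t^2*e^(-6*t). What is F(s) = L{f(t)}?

F(s) = 2/(s + 6)^3

L{t^2} = 2!/s^3 = 2/s^3.
By the first shifting theorem, multiplying by e^(-6t) replaces s with s + 6.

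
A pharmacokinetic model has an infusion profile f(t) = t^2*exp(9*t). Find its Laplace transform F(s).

L{e^(9t)} = 1/(s - 9).
Then apply L{t^2·g(t)} = (-1)^2 d^2/ds^2[G(s)] with G(s) = 1/(s - 9):
differentiating 2 times and applying the sign gives 2/(s - 9)^3.

F(s) = 2/(s - 9)^3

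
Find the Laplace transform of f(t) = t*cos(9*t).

L{cos(9t)} = s/(s^2 + 81).
Then apply L{t·g(t)} = -d/ds[G(s)] with G(s) = s/(s^2 + 81):
differentiating 1 time and applying the sign gives (s - 9)*(s + 9)/(s^2 + 81)^2.

(s - 9)*(s + 9)/(s^2 + 81)^2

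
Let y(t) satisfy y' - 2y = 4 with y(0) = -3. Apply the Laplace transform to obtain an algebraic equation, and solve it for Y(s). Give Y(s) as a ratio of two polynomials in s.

Take the Laplace transform of both sides.
The derivative rules (L{y'} = sY - y(0) = sY - (-3)) turn the left side into (s - 2)Y - (-3).
The right side is L{4} = 4/s.
So (s - 2)Y = 4/s + (-3).
Isolate Y and clear denominators.

Y(s) = (-3*s + 4)/(s^2 - 2*s)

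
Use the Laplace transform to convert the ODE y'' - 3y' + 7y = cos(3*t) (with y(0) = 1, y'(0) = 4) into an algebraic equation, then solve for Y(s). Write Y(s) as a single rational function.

Take the Laplace transform of both sides.
With L{y''} = s^2 Y - s·y(0) - y'(0) and L{y'} = sY - y(0), with y(0) = 1, y'(0) = 4: the LHS transforms to (s^2 - 3*s + 7)Y - (s + 1).
The right side is L{cos(3*t)} = s/(s^2 + 9).
So (s^2 - 3*s + 7)Y = s/(s^2 + 9) + (s + 1).
Solve for Y(s) and write it as one ratio of polynomials.

Y(s) = (s^3 + s^2 + 10*s + 9)/(s^4 - 3*s^3 + 16*s^2 - 27*s + 63)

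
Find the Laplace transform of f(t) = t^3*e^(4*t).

6/(s - 4)^4

L{t^3} = 3!/s^4 = 6/s^4.
By the first shifting theorem, multiplying by e^(4t) replaces s with s - 4.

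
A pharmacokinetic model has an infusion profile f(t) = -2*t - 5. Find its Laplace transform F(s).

The transform is linear, so treat each term independently.
L{-5} = -5/s; (-2)·[L{t} = 1!/s^2 = 1/s^2].

F(s) = -5/s - 2/s^2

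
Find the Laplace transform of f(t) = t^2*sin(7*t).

L{sin(7t)} = 7/(s^2 + 49).
Then apply L{t^2·g(t)} = (-1)^2 d^2/ds^2[G(s)] with G(s) = 7/(s^2 + 49):
differentiating 2 times and applying the sign gives 14*(3*s^2 - 49)/(s^2 + 49)^3.

14*(3*s^2 - 49)/(s^2 + 49)^3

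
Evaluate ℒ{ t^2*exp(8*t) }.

2/(s - 8)^3

L{e^(8t)} = 1/(s - 8).
Then apply L{t^2·g(t)} = (-1)^2 d^2/ds^2[G(s)] with G(s) = 1/(s - 8):
differentiating 2 times and applying the sign gives 2/(s - 8)^3.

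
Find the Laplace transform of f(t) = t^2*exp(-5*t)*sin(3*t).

L{sin(3t)} = 3/(s^2 + 9).
Multiplying by e^(-5t) shifts s → s + 5, so L{exp(-5*t)*sin(3*t)} = 3/((s + 5)^2 + 9).
Then apply L{t^2·g(t)} = (-1)^2 d^2/ds^2[G(s)] with G(s) = 3/((s + 5)^2 + 9):
differentiating 2 times and applying the sign gives 18*(s^2 + 10*s + 22)/(s^2 + 10*s + 34)^3.

18*(s^2 + 10*s + 22)/(s^2 + 10*s + 34)^3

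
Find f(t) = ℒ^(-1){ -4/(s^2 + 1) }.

f(t) = -4*sin(t)

Since L{sin(t)} = 1/(s^2 + 1), the inverse is sin(t), scaled by -4.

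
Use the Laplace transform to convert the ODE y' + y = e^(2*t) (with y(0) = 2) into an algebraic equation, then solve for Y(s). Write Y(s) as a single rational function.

Take the Laplace transform of both sides.
Using L{y'} = sY - y(0) = sY - 2, the left side becomes (s + 1)Y - (2).
The right side is L{e^(2*t)} = 1/(s - 2).
So (s + 1)Y = 1/(s - 2) + (2).
Solve for Y(s) and write it as one ratio of polynomials.

Y(s) = (2*s - 3)/(s^2 - s - 2)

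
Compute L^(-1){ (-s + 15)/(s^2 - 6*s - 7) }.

Factor the denominator: s^2 - 6*s - 7 = (s - 7)*(s + 1).
Partial fraction decomposition gives [-2/(s + 1)] + [1/(s - 7)].
Invert each term: -2/(s + 1) ↔ -2e^(-t); 1/(s - 7) ↔ e^(7t).

exp(7*t) - 2*exp(-t)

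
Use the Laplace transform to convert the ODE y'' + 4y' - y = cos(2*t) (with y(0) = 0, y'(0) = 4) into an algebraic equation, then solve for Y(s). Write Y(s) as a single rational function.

Y(s) = (4*s^2 + s + 16)/(s^4 + 4*s^3 + 3*s^2 + 16*s - 4)

Transform both sides with L{·}.
Using L{y''} = s^2 Y - s·y(0) - y'(0) and L{y'} = sY - y(0), with y(0) = 0, y'(0) = 4, the left side becomes (s^2 + 4*s - 1)Y - (4).
The right side is L{cos(2*t)} = s/(s^2 + 4).
So (s^2 + 4*s - 1)Y = s/(s^2 + 4) + (4).
Isolate Y and clear denominators.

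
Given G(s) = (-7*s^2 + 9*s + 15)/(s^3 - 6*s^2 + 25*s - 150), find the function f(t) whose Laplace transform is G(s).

Factor the denominator: s^3 - 6*s^2 + 25*s - 150 = (s - 6)*(s^2 + 25).
Partial fraction decomposition gives [-3/(s - 6)] + [-4*s/(s^2 + 25)] + [-15/(s^2 + 25)].
Invert each term: -3/(s - 6) ↔ -3e^(6t); -4·s/(s^2 + 25) ↔ -4cos(5t); -3·5/(s^2 + 25) ↔ -3sin(5t).

f(t) = -3*exp(6*t) - 3*sin(5*t) - 4*cos(5*t)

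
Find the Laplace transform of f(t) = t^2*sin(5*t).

10*(3*s^2 - 25)/(s^2 + 25)^3

L{sin(5t)} = 5/(s^2 + 25).
Then apply L{t^2·g(t)} = (-1)^2 d^2/ds^2[G(s)] with G(s) = 5/(s^2 + 25):
differentiating 2 times and applying the sign gives 10*(3*s^2 - 25)/(s^2 + 25)^3.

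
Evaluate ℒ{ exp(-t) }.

1/(s + 1)

L{e^(-t)} = 1/(s + 1).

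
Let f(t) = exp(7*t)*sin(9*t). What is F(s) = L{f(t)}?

F(s) = 9/((s - 7)^2 + 81)

L{sin(9t)} = 9/(s^2 + 81).
By the first shifting theorem, multiplying by e^(7t) replaces s with s - 7.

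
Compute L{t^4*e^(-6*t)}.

L{t^4} = 4!/s^5 = 24/s^5.
By the first shifting theorem, multiplying by e^(-6t) replaces s with s + 6.

24/(s + 6)^5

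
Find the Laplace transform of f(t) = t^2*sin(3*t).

18*(s^2 - 3)/(s^2 + 9)^3

L{sin(3t)} = 3/(s^2 + 9).
Then apply L{t^2·g(t)} = (-1)^2 d^2/ds^2[H(s)] with H(s) = 3/(s^2 + 9):
differentiating 2 times and applying the sign gives 18*(s^2 - 3)/(s^2 + 9)^3.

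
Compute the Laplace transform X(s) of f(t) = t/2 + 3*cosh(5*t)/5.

Apply the Laplace transform termwise.
(3/5)·[L{cosh(5t)} = s/(s^2 - 25)]; (1/2)·[L{t} = 1!/s^2 = 1/s^2].

X(s) = 3*s/(5*(s^2 - 25)) + 1/(2*s^2)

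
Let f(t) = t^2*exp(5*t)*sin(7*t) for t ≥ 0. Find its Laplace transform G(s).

L{sin(7t)} = 7/(s^2 + 49).
Multiplying by e^(5t) shifts s → s - 5, so L{exp(5*t)*sin(7*t)} = 7/((s - 5)^2 + 49).
Then apply L{t^2·g(t)} = (-1)^2 d^2/ds^2[H(s)] with H(s) = 7/((s - 5)^2 + 49):
differentiating 2 times and applying the sign gives 14*(3*s^2 - 30*s + 26)/(s^2 - 10*s + 74)^3.

G(s) = 14*(3*s^2 - 30*s + 26)/(s^2 - 10*s + 74)^3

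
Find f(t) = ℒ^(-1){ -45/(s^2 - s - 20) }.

f(t) = -5*exp(5*t) + 5*exp(-4*t)

Factor the denominator: s^2 - s - 20 = (s - 5)*(s + 4).
Partial fraction decomposition gives [5/(s + 4)] + [-5/(s - 5)].
Invert each term: 5/(s + 4) ↔ 5e^(-4t); -5/(s - 5) ↔ -5e^(5t).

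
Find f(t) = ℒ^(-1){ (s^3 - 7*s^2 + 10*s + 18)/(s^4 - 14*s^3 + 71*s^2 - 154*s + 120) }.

Factor the denominator: s^4 - 14*s^3 + 71*s^2 - 154*s + 120 = (s - 5)*(s - 4)*(s - 3)*(s - 2).
Partial fraction decomposition gives [-3/(s - 2)] + [6/(s - 3)] + [3/(s - 5)] + [-5/(s - 4)].
Invert each term: -3/(s - 2) ↔ -3e^(2t); 6/(s - 3) ↔ 6e^(3t); 3/(s - 5) ↔ 3e^(5t); -5/(s - 4) ↔ -5e^(4t).

f(t) = 3*exp(5*t) - 5*exp(4*t) + 6*exp(3*t) - 3*exp(2*t)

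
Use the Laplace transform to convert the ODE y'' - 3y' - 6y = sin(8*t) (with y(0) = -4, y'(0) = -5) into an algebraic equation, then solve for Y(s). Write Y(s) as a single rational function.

Take the Laplace transform of both sides.
The derivative rules (L{y''} = s^2 Y - s·y(0) - y'(0) and L{y'} = sY - y(0), with y(0) = -4, y'(0) = -5) turn the left side into (s^2 - 3*s - 6)Y - (-4*s + 7).
The right side is L{sin(8*t)} = 8/(s^2 + 64).
So (s^2 - 3*s - 6)Y = 8/(s^2 + 64) + (-4*s + 7).
Solve for Y(s) and write it as one ratio of polynomials.

Y(s) = (-4*s^3 + 7*s^2 - 256*s + 456)/(s^4 - 3*s^3 + 58*s^2 - 192*s - 384)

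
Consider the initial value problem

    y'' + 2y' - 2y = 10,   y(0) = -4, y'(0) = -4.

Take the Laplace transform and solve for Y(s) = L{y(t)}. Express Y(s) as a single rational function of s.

Transform both sides with L{·}.
The derivative rules (L{y''} = s^2 Y - s·y(0) - y'(0) and L{y'} = sY - y(0), with y(0) = -4, y'(0) = -4) turn the left side into (s^2 + 2*s - 2)Y - (-4*s - 12).
The right side is L{10} = 10/s.
So (s^2 + 2*s - 2)Y = 10/s + (-4*s - 12).
Isolate Y and clear denominators.

Y(s) = (-4*s^2 - 12*s + 10)/(s^3 + 2*s^2 - 2*s)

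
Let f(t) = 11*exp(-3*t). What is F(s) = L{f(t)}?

L{11} = 11/s.
By the first shifting theorem, multiplying by e^(-3t) replaces s with s + 3.

F(s) = 11/(s + 3)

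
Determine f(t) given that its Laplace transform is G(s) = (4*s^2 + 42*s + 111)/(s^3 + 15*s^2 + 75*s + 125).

Factor the denominator: s^3 + 15*s^2 + 75*s + 125 = (s + 5)^3.
Partial fraction decomposition gives [4/(s + 5)] + [2/(s + 5)^2] + [(s + 5)^(-3)].
Invert each term: 4/(s + 5) ↔ 4e^(-5t); 2/(s + 5)^2 ↔ 2t·e^(-5t); 1/(s + 5)^3 ↔ (1/2)t^2·e^(-5t).

f(t) = t^2*exp(-5*t)/2 + 2*t*exp(-5*t) + 4*exp(-5*t)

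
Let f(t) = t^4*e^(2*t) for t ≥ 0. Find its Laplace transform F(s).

L{t^4} = 4!/s^5 = 24/s^5.
By the first shifting theorem, multiplying by e^(2t) replaces s with s - 2.

F(s) = 24/(s - 2)^5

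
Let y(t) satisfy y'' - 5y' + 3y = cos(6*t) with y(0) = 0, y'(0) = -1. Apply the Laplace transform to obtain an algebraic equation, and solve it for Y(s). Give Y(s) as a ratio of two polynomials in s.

Transform both sides with L{·}.
With L{y''} = s^2 Y - s·y(0) - y'(0) and L{y'} = sY - y(0), with y(0) = 0, y'(0) = -1: the LHS transforms to (s^2 - 5*s + 3)Y - (-1).
The right side is L{cos(6*t)} = s/(s^2 + 36).
So (s^2 - 5*s + 3)Y = s/(s^2 + 36) + (-1).
Solve for Y(s) and write it as one ratio of polynomials.

Y(s) = (-s^2 + s - 36)/(s^4 - 5*s^3 + 39*s^2 - 180*s + 108)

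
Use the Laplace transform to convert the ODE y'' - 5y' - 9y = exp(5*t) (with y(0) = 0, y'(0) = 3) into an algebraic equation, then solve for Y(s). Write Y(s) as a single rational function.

Transform both sides with L{·}.
The derivative rules (L{y''} = s^2 Y - s·y(0) - y'(0) and L{y'} = sY - y(0), with y(0) = 0, y'(0) = 3) turn the left side into (s^2 - 5*s - 9)Y - (3).
The right side is L{exp(5*t)} = 1/(s - 5).
So (s^2 - 5*s - 9)Y = 1/(s - 5) + (3).
Divide through and combine into a single rational function.

Y(s) = (3*s - 14)/(s^3 - 10*s^2 + 16*s + 45)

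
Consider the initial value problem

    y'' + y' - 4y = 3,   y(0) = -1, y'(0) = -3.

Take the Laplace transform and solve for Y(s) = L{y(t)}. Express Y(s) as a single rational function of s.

Y(s) = (-s^2 - 4*s + 3)/(s^3 + s^2 - 4*s)

Take the Laplace transform of both sides.
Using L{y''} = s^2 Y - s·y(0) - y'(0) and L{y'} = sY - y(0), with y(0) = -1, y'(0) = -3, the left side becomes (s^2 + s - 4)Y - (-s - 4).
The right side is L{3} = 3/s.
So (s^2 + s - 4)Y = 3/s + (-s - 4).
Divide through and combine into a single rational function.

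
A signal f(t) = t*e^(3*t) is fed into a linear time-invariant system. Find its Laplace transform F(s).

L{t} = 1!/s^2 = 1/s^2.
By the first shifting theorem, multiplying by e^(3t) replaces s with s - 3.

F(s) = (s - 3)^(-2)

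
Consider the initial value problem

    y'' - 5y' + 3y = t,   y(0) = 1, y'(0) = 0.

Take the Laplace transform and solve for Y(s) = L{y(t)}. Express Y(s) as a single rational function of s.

Apply the Laplace transform to the equation.
With L{y''} = s^2 Y - s·y(0) - y'(0) and L{y'} = sY - y(0), with y(0) = 1, y'(0) = 0: the LHS transforms to (s^2 - 5*s + 3)Y - (s - 5).
The right side is L{t} = s^(-2).
So (s^2 - 5*s + 3)Y = s^(-2) + (s - 5).
Isolate Y and clear denominators.

Y(s) = (s^3 - 5*s^2 + 1)/(s^4 - 5*s^3 + 3*s^2)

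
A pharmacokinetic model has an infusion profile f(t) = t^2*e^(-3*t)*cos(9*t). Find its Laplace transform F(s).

F(s) = 2*(s + 3)*(s^2 + 6*s - 234)/(s^2 + 6*s + 90)^3

L{cos(9t)} = s/(s^2 + 81).
Multiplying by e^(-3t) shifts s → s + 3, so L{e^(-3*t)*cos(9*t)} = (s + 3)/((s + 3)^2 + 81).
Then apply L{t^2·g(t)} = (-1)^2 d^2/ds^2[G(s)] with G(s) = (s + 3)/((s + 3)^2 + 81):
differentiating 2 times and applying the sign gives 2*(s + 3)*(s^2 + 6*s - 234)/(s^2 + 6*s + 90)^3.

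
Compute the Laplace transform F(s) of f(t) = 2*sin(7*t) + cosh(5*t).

F(s) = s/(s^2 - 25) + 14/(s^2 + 49)

The transform is linear, so treat each term independently.
L{cosh(5t)} = s/(s^2 - 25); (2)·[L{sin(7t)} = 7/(s^2 + 49)].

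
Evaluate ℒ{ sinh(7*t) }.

L{sinh(7t)} = 7/(s^2 - 49).

7/(s^2 - 49)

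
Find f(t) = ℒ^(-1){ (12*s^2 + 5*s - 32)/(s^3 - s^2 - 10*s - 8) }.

Factor the denominator: s^3 - s^2 - 10*s - 8 = (s - 4)*(s + 1)*(s + 2).
Partial fraction decomposition gives [5/(s + 1)] + [6/(s - 4)] + [1/(s + 2)].
Invert each term: 5/(s + 1) ↔ 5e^(-t); 6/(s - 4) ↔ 6e^(4t); 1/(s + 2) ↔ e^(-2t).

f(t) = 6*exp(4*t) + 5*exp(-t) + exp(-2*t)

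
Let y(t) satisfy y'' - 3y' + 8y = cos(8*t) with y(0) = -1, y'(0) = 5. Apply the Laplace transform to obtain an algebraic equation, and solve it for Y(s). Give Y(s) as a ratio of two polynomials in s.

Take the Laplace transform of both sides.
With L{y''} = s^2 Y - s·y(0) - y'(0) and L{y'} = sY - y(0), with y(0) = -1, y'(0) = 5: the LHS transforms to (s^2 - 3*s + 8)Y - (-s + 8).
The right side is L{cos(8*t)} = s/(s^2 + 64).
So (s^2 - 3*s + 8)Y = s/(s^2 + 64) + (-s + 8).
Isolate Y and clear denominators.

Y(s) = (-s^3 + 8*s^2 - 63*s + 512)/(s^4 - 3*s^3 + 72*s^2 - 192*s + 512)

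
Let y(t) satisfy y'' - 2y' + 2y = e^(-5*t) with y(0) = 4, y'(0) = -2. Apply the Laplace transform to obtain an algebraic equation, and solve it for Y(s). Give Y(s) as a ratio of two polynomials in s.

Y(s) = (4*s^2 + 10*s - 49)/(s^3 + 3*s^2 - 8*s + 10)

Apply the Laplace transform to the equation.
The derivative rules (L{y''} = s^2 Y - s·y(0) - y'(0) and L{y'} = sY - y(0), with y(0) = 4, y'(0) = -2) turn the left side into (s^2 - 2*s + 2)Y - (4*s - 10).
The right side is L{e^(-5*t)} = 1/(s + 5).
So (s^2 - 2*s + 2)Y = 1/(s + 5) + (4*s - 10).
Solve for Y(s) and write it as one ratio of polynomials.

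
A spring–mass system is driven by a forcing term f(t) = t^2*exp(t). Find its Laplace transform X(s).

L{e^(t)} = 1/(s - 1).
Then apply L{t^2·g(t)} = (-1)^2 d^2/ds^2[G(s)] with G(s) = 1/(s - 1):
differentiating 2 times and applying the sign gives 2/(s - 1)^3.

X(s) = 2/(s - 1)^3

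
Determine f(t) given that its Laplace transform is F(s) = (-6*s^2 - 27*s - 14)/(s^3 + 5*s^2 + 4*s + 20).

f(t) = -sin(2*t) - 5*cos(2*t) - exp(-5*t)

Factor the denominator: s^3 + 5*s^2 + 4*s + 20 = (s + 5)*(s^2 + 4).
Partial fraction decomposition gives [-1/(s + 5)] + [-5*s/(s^2 + 4)] + [-2/(s^2 + 4)].
Invert each term: -1/(s + 5) ↔ -e^(-5t); -5·s/(s^2 + 4) ↔ -5cos(2t); -1·2/(s^2 + 4) ↔ -sin(2t).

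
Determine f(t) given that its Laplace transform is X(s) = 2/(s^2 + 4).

Since L{sin(2t)} = 2/(s^2 + 4), the inverse is sin(2*t).

f(t) = sin(2*t)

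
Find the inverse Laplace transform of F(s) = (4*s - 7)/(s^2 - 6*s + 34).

Complete the square in the denominator: s^2 - 6*s + 34 = (s - 3)^2 + 5^2.
Split the numerator to match: 4*s - 7 = 4·(s - 3) + 1·5.
Invert each term: 4·(s - 3)/((s - 3)^2 + 25) ↔ 4e^(3t)cos(5t); 1·5/((s - 3)^2 + 25) ↔ e^(3t)sin(5t).

exp(3*t)*sin(5*t) + 4*exp(3*t)*cos(5*t)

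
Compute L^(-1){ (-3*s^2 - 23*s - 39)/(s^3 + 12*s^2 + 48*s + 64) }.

5*t^2*exp(-4*t)/2 + t*exp(-4*t) - 3*exp(-4*t)

Factor the denominator: s^3 + 12*s^2 + 48*s + 64 = (s + 4)^3.
Partial fraction decomposition gives [-3/(s + 4)] + [(s + 4)^(-2)] + [5/(s + 4)^3].
Invert each term: -3/(s + 4) ↔ -3e^(-4t); 1/(s + 4)^2 ↔ t·e^(-4t); 5/(s + 4)^3 ↔ (5/2)t^2·e^(-4t).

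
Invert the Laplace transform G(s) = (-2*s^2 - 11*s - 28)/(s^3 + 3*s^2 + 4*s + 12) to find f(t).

Factor the denominator: s^3 + 3*s^2 + 4*s + 12 = (s + 3)*(s^2 + 4).
Partial fraction decomposition gives [-1/(s + 3)] + [-s/(s^2 + 4)] + [-8/(s^2 + 4)].
Invert each term: -1/(s + 3) ↔ -e^(-3t); -1·s/(s^2 + 4) ↔ -cos(2t); -4·2/(s^2 + 4) ↔ -4sin(2t).

f(t) = -4*sin(2*t) - cos(2*t) - exp(-3*t)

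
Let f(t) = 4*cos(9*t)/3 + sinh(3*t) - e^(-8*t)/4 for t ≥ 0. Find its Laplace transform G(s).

The transform is linear, so treat each term independently.
L{sinh(3t)} = 3/(s^2 - 9); (-1/4)·[L{e^(-8t)} = 1/(s + 8)]; (4/3)·[L{cos(9t)} = s/(s^2 + 81)].

G(s) = 4*s/(3*(s^2 + 81)) + 3/(s^2 - 9) - 1/(4*(s + 8))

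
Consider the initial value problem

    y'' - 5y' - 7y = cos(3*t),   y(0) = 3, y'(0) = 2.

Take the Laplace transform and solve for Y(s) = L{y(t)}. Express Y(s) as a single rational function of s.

Apply the Laplace transform to the equation.
Using L{y''} = s^2 Y - s·y(0) - y'(0) and L{y'} = sY - y(0), with y(0) = 3, y'(0) = 2, the left side becomes (s^2 - 5*s - 7)Y - (3*s - 13).
The right side is L{cos(3*t)} = s/(s^2 + 9).
So (s^2 - 5*s - 7)Y = s/(s^2 + 9) + (3*s - 13).
Divide through and combine into a single rational function.

Y(s) = (3*s^3 - 13*s^2 + 28*s - 117)/(s^4 - 5*s^3 + 2*s^2 - 45*s - 63)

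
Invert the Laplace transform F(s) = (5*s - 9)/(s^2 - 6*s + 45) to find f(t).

f(t) = exp(3*t)*sin(6*t) + 5*exp(3*t)*cos(6*t)

Complete the square in the denominator: s^2 - 6*s + 45 = (s - 3)^2 + 6^2.
Split the numerator to match: 5*s - 9 = 5·(s - 3) + 1·6.
Invert each term: 5·(s - 3)/((s - 3)^2 + 36) ↔ 5e^(3t)cos(6t); 1·6/((s - 3)^2 + 36) ↔ e^(3t)sin(6t).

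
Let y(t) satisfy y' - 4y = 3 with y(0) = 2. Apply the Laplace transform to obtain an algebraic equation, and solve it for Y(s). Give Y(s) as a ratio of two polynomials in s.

Take the Laplace transform of both sides.
The derivative rules (L{y'} = sY - y(0) = sY - 2) turn the left side into (s - 4)Y - (2).
The right side is L{3} = 3/s.
So (s - 4)Y = 3/s + (2).
Solve for Y(s) and write it as one ratio of polynomials.

Y(s) = (2*s + 3)/(s^2 - 4*s)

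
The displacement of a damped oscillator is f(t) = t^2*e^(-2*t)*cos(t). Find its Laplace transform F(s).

F(s) = 2*(s + 2)*(s^2 + 4*s + 1)/(s^2 + 4*s + 5)^3

L{cos(t)} = s/(s^2 + 1).
Multiplying by e^(-2t) shifts s → s + 2, so L{e^(-2*t)*cos(t)} = (s + 2)/((s + 2)^2 + 1).
Then apply L{t^2·g(t)} = (-1)^2 d^2/ds^2[G(s)] with G(s) = (s + 2)/((s + 2)^2 + 1):
differentiating 2 times and applying the sign gives 2*(s + 2)*(s^2 + 4*s + 1)/(s^2 + 4*s + 5)^3.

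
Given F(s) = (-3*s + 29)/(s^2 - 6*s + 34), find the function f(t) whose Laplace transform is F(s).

f(t) = 4*exp(3*t)*sin(5*t) - 3*exp(3*t)*cos(5*t)

Complete the square in the denominator: s^2 - 6*s + 34 = (s - 3)^2 + 5^2.
Split the numerator to match: -3*s + 29 = -3·(s - 3) + 4·5.
Invert each term: -3·(s - 3)/((s - 3)^2 + 25) ↔ -3e^(3t)cos(5t); 4·5/((s - 3)^2 + 25) ↔ 4e^(3t)sin(5t).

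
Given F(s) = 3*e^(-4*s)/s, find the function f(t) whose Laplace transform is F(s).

f(t) = Heaviside(t - 4)*(3)

The factor e^(-4s) signals a time shift by c = 4 (second shifting theorem).
L{3} = 3/s, so L^-1{3/s} = 3.
Hence the inverse is u(t - 4) times that function evaluated at t - 4.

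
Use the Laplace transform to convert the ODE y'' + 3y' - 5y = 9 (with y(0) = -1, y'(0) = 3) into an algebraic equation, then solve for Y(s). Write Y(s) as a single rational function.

Y(s) = (-s^2 + 9)/(s^3 + 3*s^2 - 5*s)

Transform both sides with L{·}.
With L{y''} = s^2 Y - s·y(0) - y'(0) and L{y'} = sY - y(0), with y(0) = -1, y'(0) = 3: the LHS transforms to (s^2 + 3*s - 5)Y - (-s).
The right side is L{9} = 9/s.
So (s^2 + 3*s - 5)Y = 9/s + (-s).
Divide through and combine into a single rational function.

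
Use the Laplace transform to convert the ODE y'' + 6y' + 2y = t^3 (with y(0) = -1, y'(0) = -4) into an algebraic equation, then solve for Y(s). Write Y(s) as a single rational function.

Y(s) = (-s^5 - 10*s^4 + 6)/(s^6 + 6*s^5 + 2*s^4)

Laplace-transform each side.
Using L{y''} = s^2 Y - s·y(0) - y'(0) and L{y'} = sY - y(0), with y(0) = -1, y'(0) = -4, the left side becomes (s^2 + 6*s + 2)Y - (-s - 10).
The right side is L{t^3} = 6/s^4.
So (s^2 + 6*s + 2)Y = 6/s^4 + (-s - 10).
Divide through and combine into a single rational function.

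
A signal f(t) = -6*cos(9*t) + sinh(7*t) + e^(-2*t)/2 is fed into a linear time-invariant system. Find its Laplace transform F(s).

Apply the Laplace transform termwise.
L{sinh(7t)} = 7/(s^2 - 49); (-6)·[L{cos(9t)} = s/(s^2 + 81)]; (1/2)·[L{e^(-2t)} = 1/(s + 2)].

F(s) = -6*s/(s^2 + 81) + 7/(s^2 - 49) + 1/(2*(s + 2))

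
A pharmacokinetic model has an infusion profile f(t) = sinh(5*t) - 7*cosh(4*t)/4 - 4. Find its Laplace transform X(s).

The transform is linear, so treat each term independently.
L{-4} = -4/s; (-7/4)·[L{cosh(4t)} = s/(s^2 - 16)]; L{sinh(5t)} = 5/(s^2 - 25).

X(s) = -7*s/(4*(s^2 - 16)) + 5/(s^2 - 25) - 4/s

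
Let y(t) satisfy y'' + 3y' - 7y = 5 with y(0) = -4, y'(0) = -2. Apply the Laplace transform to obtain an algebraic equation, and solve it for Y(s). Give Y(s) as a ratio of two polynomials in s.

Y(s) = (-4*s^2 - 14*s + 5)/(s^3 + 3*s^2 - 7*s)

Take the Laplace transform of both sides.
Using L{y''} = s^2 Y - s·y(0) - y'(0) and L{y'} = sY - y(0), with y(0) = -4, y'(0) = -2, the left side becomes (s^2 + 3*s - 7)Y - (-4*s - 14).
The right side is L{5} = 5/s.
So (s^2 + 3*s - 7)Y = 5/s + (-4*s - 14).
Solve for Y(s) and write it as one ratio of polynomials.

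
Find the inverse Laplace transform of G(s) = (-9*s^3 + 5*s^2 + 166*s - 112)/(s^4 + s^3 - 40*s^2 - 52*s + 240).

Factor the denominator: s^4 + s^3 - 40*s^2 - 52*s + 240 = (s - 6)*(s - 2)*(s + 4)*(s + 5).
Partial fraction decomposition gives [-1/(s - 2)] + [-2/(s + 4)] + [-4/(s + 5)] + [-2/(s - 6)].
Invert each term: -1/(s - 2) ↔ -e^(2t); -2/(s + 4) ↔ -2e^(-4t); -4/(s + 5) ↔ -4e^(-5t); -2/(s - 6) ↔ -2e^(6t).

-2*exp(6*t) - exp(2*t) - 2*exp(-4*t) - 4*exp(-5*t)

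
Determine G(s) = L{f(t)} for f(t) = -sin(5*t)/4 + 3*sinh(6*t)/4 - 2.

Apply the Laplace transform termwise.
L{-2} = -2/s; (-1/4)·[L{sin(5t)} = 5/(s^2 + 25)]; (3/4)·[L{sinh(6t)} = 6/(s^2 - 36)].

G(s) = -5/(4*(s^2 + 25)) + 9/(2*(s^2 - 36)) - 2/s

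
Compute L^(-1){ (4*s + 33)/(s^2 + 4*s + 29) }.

5*exp(-2*t)*sin(5*t) + 4*exp(-2*t)*cos(5*t)

Complete the square in the denominator: s^2 + 4*s + 29 = (s + 2)^2 + 5^2.
Split the numerator to match: 4*s + 33 = 4·(s + 2) + 5·5.
Invert each term: 4·(s + 2)/((s + 2)^2 + 25) ↔ 4e^(-2t)cos(5t); 5·5/((s + 2)^2 + 25) ↔ 5e^(-2t)sin(5t).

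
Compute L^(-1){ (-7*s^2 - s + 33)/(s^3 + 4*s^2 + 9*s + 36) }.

5*sin(3*t) - 4*cos(3*t) - 3*exp(-4*t)

Factor the denominator: s^3 + 4*s^2 + 9*s + 36 = (s + 4)*(s^2 + 9).
Partial fraction decomposition gives [-3/(s + 4)] + [-4*s/(s^2 + 9)] + [15/(s^2 + 9)].
Invert each term: -3/(s + 4) ↔ -3e^(-4t); -4·s/(s^2 + 9) ↔ -4cos(3t); 5·3/(s^2 + 9) ↔ 5sin(3t).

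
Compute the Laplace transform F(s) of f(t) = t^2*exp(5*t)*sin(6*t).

L{sin(6t)} = 6/(s^2 + 36).
Multiplying by e^(5t) shifts s → s - 5, so L{exp(5*t)*sin(6*t)} = 6/((s - 5)^2 + 36).
Then apply L{t^2·g(t)} = (-1)^2 d^2/ds^2[G(s)] with G(s) = 6/((s - 5)^2 + 36):
differentiating 2 times and applying the sign gives 36*(s^2 - 10*s + 13)/(s^2 - 10*s + 61)^3.

F(s) = 36*(s^2 - 10*s + 13)/(s^2 - 10*s + 61)^3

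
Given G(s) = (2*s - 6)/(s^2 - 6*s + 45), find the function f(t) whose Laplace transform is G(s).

f(t) = 2*exp(3*t)*cos(6*t)

Rewrite the denominator: s^2 - 6*s + 45 = (s - 3)^2 + 36.
The form in (s - 3) signals a first-shifting-theorem factor e^(3t).
Since L{cos(6t)} = s/(s^2 + 36), the inverse is e^(3*t)*cos(6*t), scaled by 2.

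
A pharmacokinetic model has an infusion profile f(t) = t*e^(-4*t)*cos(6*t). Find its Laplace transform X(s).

X(s) = (s - 2)*(s + 10)/(s^2 + 8*s + 52)^2

L{cos(6t)} = s/(s^2 + 36).
Multiplying by e^(-4t) shifts s → s + 4, so L{e^(-4*t)*cos(6*t)} = (s + 4)/((s + 4)^2 + 36).
Then apply L{t·g(t)} = -d/ds[G(s)] with G(s) = (s + 4)/((s + 4)^2 + 36):
differentiating 1 time and applying the sign gives (s - 2)*(s + 10)/(s^2 + 8*s + 52)^2.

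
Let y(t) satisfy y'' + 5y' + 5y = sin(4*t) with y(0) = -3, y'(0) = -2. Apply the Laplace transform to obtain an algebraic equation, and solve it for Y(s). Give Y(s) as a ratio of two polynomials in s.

Y(s) = (-3*s^3 - 17*s^2 - 48*s - 268)/(s^4 + 5*s^3 + 21*s^2 + 80*s + 80)

Apply the Laplace transform to the equation.
With L{y''} = s^2 Y - s·y(0) - y'(0) and L{y'} = sY - y(0), with y(0) = -3, y'(0) = -2: the LHS transforms to (s^2 + 5*s + 5)Y - (-3*s - 17).
The right side is L{sin(4*t)} = 4/(s^2 + 16).
So (s^2 + 5*s + 5)Y = 4/(s^2 + 16) + (-3*s - 17).
Solve for Y(s) and write it as one ratio of polynomials.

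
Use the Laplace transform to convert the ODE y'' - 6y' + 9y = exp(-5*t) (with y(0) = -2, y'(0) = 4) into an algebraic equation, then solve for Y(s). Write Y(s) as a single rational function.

Y(s) = (-2*s^2 + 6*s + 81)/(s^3 - s^2 - 21*s + 45)

Take the Laplace transform of both sides.
With L{y''} = s^2 Y - s·y(0) - y'(0) and L{y'} = sY - y(0), with y(0) = -2, y'(0) = 4: the LHS transforms to (s^2 - 6*s + 9)Y - (-2*s + 16).
The right side is L{exp(-5*t)} = 1/(s + 5).
So (s^2 - 6*s + 9)Y = 1/(s + 5) + (-2*s + 16).
Isolate Y and clear denominators.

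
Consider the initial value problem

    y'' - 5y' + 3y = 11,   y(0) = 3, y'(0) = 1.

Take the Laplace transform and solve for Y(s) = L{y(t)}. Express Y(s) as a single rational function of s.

Laplace-transform each side.
The derivative rules (L{y''} = s^2 Y - s·y(0) - y'(0) and L{y'} = sY - y(0), with y(0) = 3, y'(0) = 1) turn the left side into (s^2 - 5*s + 3)Y - (3*s - 14).
The right side is L{11} = 11/s.
So (s^2 - 5*s + 3)Y = 11/s + (3*s - 14).
Isolate Y and clear denominators.

Y(s) = (3*s^2 - 14*s + 11)/(s^3 - 5*s^2 + 3*s)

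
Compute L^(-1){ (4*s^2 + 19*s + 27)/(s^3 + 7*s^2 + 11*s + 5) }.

Factor the denominator: s^3 + 7*s^2 + 11*s + 5 = (s + 1)^2*(s + 5).
Partial fraction decomposition gives [2/(s + 1)] + [3/(s + 1)^2] + [2/(s + 5)].
Invert each term: 2/(s + 1) ↔ 2e^(-t); 3/(s + 1)^2 ↔ 3t·e^(-t); 2/(s + 5) ↔ 2e^(-5t).

3*t*exp(-t) + 2*exp(-t) + 2*exp(-5*t)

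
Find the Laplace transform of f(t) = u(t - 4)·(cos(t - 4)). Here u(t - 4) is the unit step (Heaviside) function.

By the second shifting theorem, L{u(t - c)·g(t - c)} = e^(-cs)·G(s) with c = 4 and G(s) = L{g(t)}.
L{cos(t)} = s/(s^2 + 1).

s*exp(-4*s)/(s^2 + 1)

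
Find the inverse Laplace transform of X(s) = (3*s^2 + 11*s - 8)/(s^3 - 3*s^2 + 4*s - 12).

4*exp(3*t) + 4*sin(2*t) - cos(2*t)

Factor the denominator: s^3 - 3*s^2 + 4*s - 12 = (s - 3)*(s^2 + 4).
Partial fraction decomposition gives [4/(s - 3)] + [-s/(s^2 + 4)] + [8/(s^2 + 4)].
Invert each term: 4/(s - 3) ↔ 4e^(3t); -1·s/(s^2 + 4) ↔ -cos(2t); 4·2/(s^2 + 4) ↔ 4sin(2t).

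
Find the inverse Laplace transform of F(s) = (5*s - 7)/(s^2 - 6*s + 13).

4*exp(3*t)*sin(2*t) + 5*exp(3*t)*cos(2*t)

Complete the square in the denominator: s^2 - 6*s + 13 = (s - 3)^2 + 2^2.
Split the numerator to match: 5*s - 7 = 5·(s - 3) + 4·2.
Invert each term: 5·(s - 3)/((s - 3)^2 + 4) ↔ 5e^(3t)cos(2t); 4·2/((s - 3)^2 + 4) ↔ 4e^(3t)sin(2t).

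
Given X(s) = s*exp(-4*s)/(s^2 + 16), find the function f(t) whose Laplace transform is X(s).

The factor e^(-4s) signals a time shift by c = 4 (second shifting theorem).
L{cos(4t)} = s/(s^2 + 16), so L^-1{s/(s^2 + 16)} = cos(4*t).
Hence the inverse is u(t - 4) times that function evaluated at t - 4.

f(t) = Heaviside(t - 4)*(cos(4*t - 16))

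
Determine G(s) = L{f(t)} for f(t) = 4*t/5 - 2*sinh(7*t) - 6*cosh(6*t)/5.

G(s) = -6*s/(5*(s^2 - 36)) - 14/(s^2 - 49) + 4/(5*s^2)

By linearity of the Laplace transform, transform each term separately.
(4/5)·[L{t} = 1!/s^2 = 1/s^2]; (-2)·[L{sinh(7t)} = 7/(s^2 - 49)]; (-6/5)·[L{cosh(6t)} = s/(s^2 - 36)].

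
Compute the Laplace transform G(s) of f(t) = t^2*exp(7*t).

L{e^(7t)} = 1/(s - 7).
Then apply L{t^2·g(t)} = (-1)^2 d^2/ds^2[H(s)] with H(s) = 1/(s - 7):
differentiating 2 times and applying the sign gives 2/(s - 7)^3.

G(s) = 2/(s - 7)^3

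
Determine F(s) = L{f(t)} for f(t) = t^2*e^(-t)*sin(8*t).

F(s) = 16*(3*s^2 + 6*s - 61)/(s^2 + 2*s + 65)^3

L{sin(8t)} = 8/(s^2 + 64).
Multiplying by e^(-t) shifts s → s + 1, so L{e^(-t)*sin(8*t)} = 8/((s + 1)^2 + 64).
Then apply L{t^2·g(t)} = (-1)^2 d^2/ds^2[G(s)] with G(s) = 8/((s + 1)^2 + 64):
differentiating 2 times and applying the sign gives 16*(3*s^2 + 6*s - 61)/(s^2 + 2*s + 65)^3.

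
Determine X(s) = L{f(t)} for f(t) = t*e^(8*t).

X(s) = (s - 8)^(-2)

L{e^(8t)} = 1/(s - 8).
Then apply L{t·g(t)} = -d/ds[G(s)] with G(s) = 1/(s - 8):
differentiating 1 time and applying the sign gives (s - 8)^(-2).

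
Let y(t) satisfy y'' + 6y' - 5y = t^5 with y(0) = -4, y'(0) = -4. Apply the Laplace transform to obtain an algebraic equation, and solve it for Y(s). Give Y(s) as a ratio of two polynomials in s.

Transform both sides with L{·}.
The derivative rules (L{y''} = s^2 Y - s·y(0) - y'(0) and L{y'} = sY - y(0), with y(0) = -4, y'(0) = -4) turn the left side into (s^2 + 6*s - 5)Y - (-4*s - 28).
The right side is L{t^5} = 120/s^6.
So (s^2 + 6*s - 5)Y = 120/s^6 + (-4*s - 28).
Isolate Y and clear denominators.

Y(s) = (-4*s^7 - 28*s^6 + 120)/(s^8 + 6*s^7 - 5*s^6)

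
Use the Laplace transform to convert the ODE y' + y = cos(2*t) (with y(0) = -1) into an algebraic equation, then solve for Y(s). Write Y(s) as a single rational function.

Y(s) = (-s^2 + s - 4)/(s^3 + s^2 + 4*s + 4)

Take the Laplace transform of both sides.
The derivative rules (L{y'} = sY - y(0) = sY - (-1)) turn the left side into (s + 1)Y - (-1).
The right side is L{cos(2*t)} = s/(s^2 + 4).
So (s + 1)Y = s/(s^2 + 4) + (-1).
Isolate Y and clear denominators.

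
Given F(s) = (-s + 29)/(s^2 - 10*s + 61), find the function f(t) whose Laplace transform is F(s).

f(t) = 4*exp(5*t)*sin(6*t) - exp(5*t)*cos(6*t)

Complete the square in the denominator: s^2 - 10*s + 61 = (s - 5)^2 + 6^2.
Split the numerator to match: -s + 29 = -1·(s - 5) + 4·6.
Invert each term: -1·(s - 5)/((s - 5)^2 + 36) ↔ -e^(5t)cos(6t); 4·6/((s - 5)^2 + 36) ↔ 4e^(5t)sin(6t).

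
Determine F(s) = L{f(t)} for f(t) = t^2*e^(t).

F(s) = 2/(s - 1)^3

L{e^(t)} = 1/(s - 1).
Then apply L{t^2·g(t)} = (-1)^2 d^2/ds^2[G(s)] with G(s) = 1/(s - 1):
differentiating 2 times and applying the sign gives 2/(s - 1)^3.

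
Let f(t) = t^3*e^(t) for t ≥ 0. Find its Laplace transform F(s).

F(s) = 6/(s - 1)^4

L{t^3} = 3!/s^4 = 6/s^4.
By the first shifting theorem, multiplying by e^(t) replaces s with s - 1.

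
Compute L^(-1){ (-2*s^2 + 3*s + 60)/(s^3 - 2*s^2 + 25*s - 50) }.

Factor the denominator: s^3 - 2*s^2 + 25*s - 50 = (s - 2)*(s^2 + 25).
Partial fraction decomposition gives [2/(s - 2)] + [-4*s/(s^2 + 25)] + [-5/(s^2 + 25)].
Invert each term: 2/(s - 2) ↔ 2e^(2t); -4·s/(s^2 + 25) ↔ -4cos(5t); -1·5/(s^2 + 25) ↔ -sin(5t).

2*exp(2*t) - sin(5*t) - 4*cos(5*t)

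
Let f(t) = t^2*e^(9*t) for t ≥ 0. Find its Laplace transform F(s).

L{e^(9t)} = 1/(s - 9).
Then apply L{t^2·g(t)} = (-1)^2 d^2/ds^2[G(s)] with G(s) = 1/(s - 9):
differentiating 2 times and applying the sign gives 2/(s - 9)^3.

F(s) = 2/(s - 9)^3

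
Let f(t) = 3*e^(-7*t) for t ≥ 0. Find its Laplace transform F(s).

F(s) = 3/(s + 7)

L{3} = 3/s.
By the first shifting theorem, multiplying by e^(-7t) replaces s with s + 7.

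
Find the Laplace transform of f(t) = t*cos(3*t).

L{cos(3t)} = s/(s^2 + 9).
Then apply L{t·g(t)} = -d/ds[H(s)] with H(s) = s/(s^2 + 9):
differentiating 1 time and applying the sign gives (s - 3)*(s + 3)/(s^2 + 9)^2.

(s - 3)*(s + 3)/(s^2 + 9)^2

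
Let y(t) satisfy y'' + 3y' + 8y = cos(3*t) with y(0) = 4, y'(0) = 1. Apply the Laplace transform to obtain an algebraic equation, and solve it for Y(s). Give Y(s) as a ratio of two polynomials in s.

Y(s) = (4*s^3 + 13*s^2 + 37*s + 117)/(s^4 + 3*s^3 + 17*s^2 + 27*s + 72)

Apply the Laplace transform to the equation.
The derivative rules (L{y''} = s^2 Y - s·y(0) - y'(0) and L{y'} = sY - y(0), with y(0) = 4, y'(0) = 1) turn the left side into (s^2 + 3*s + 8)Y - (4*s + 13).
The right side is L{cos(3*t)} = s/(s^2 + 9).
So (s^2 + 3*s + 8)Y = s/(s^2 + 9) + (4*s + 13).
Divide through and combine into a single rational function.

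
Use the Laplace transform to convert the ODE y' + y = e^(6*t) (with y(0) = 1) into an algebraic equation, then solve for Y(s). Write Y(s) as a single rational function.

Take the Laplace transform of both sides.
Using L{y'} = sY - y(0) = sY - 1, the left side becomes (s + 1)Y - (1).
The right side is L{e^(6*t)} = 1/(s - 6).
So (s + 1)Y = 1/(s - 6) + (1).
Solve for Y(s) and write it as one ratio of polynomials.

Y(s) = (s - 5)/(s^2 - 5*s - 6)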